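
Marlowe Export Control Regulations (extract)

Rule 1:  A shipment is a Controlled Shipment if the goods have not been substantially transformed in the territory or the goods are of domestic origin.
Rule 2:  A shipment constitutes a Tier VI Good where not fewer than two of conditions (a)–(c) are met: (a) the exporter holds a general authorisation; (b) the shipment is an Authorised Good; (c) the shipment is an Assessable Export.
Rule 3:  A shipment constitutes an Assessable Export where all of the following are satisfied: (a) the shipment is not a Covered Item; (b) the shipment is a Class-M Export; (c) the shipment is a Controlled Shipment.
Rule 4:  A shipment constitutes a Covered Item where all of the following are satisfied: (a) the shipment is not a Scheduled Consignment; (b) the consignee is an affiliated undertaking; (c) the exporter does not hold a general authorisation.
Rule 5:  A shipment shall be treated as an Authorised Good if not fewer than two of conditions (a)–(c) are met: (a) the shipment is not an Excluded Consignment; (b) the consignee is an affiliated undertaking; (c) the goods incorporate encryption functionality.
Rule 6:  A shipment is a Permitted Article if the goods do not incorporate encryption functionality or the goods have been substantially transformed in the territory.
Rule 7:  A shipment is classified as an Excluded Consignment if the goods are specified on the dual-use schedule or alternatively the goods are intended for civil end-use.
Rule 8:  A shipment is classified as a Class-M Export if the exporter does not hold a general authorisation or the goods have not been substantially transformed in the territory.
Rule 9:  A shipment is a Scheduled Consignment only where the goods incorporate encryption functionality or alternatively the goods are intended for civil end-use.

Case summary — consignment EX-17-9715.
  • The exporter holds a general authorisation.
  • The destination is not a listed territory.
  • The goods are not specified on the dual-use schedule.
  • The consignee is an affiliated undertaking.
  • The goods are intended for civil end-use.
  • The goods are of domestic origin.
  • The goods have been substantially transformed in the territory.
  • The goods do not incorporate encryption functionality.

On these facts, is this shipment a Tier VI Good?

rule 7 — Excluded Consignment: [the goods are specified on the dual-use schedule? no] OR [the goods are intended for civil end-use? yes] → satisfied.
rule 5 — Authorised Good: not an Excluded Consignment (rule 7)? no; the consignee is an affiliated undertaking? yes; the goods incorporate encryption functionality? no — 1 of 3 hold (need ≥2) → not satisfied.
rule 9 — Scheduled Consignment: [the goods incorporate encryption functionality? no] OR [the goods are intended for civil end-use? yes] → satisfied.
rule 4 — Covered Item: [not a Scheduled Consignment (rule 9)? no] AND [the consignee is an affiliated undertaking? yes] AND [the exporter does not hold a general authorisation? no] → not satisfied.
rule 8 — Class-M Export: [the exporter does not hold a general authorisation? no] OR [the goods have not been substantially transformed in the territory? no] → not satisfied.
rule 1 — Controlled Shipment: [the goods have not been substantially transformed in the territory? no] OR [the goods are of domestic origin? yes] → satisfied.
rule 3 — Assessable Export: [not a Covered Item (rule 4)? yes] AND [Class-M Export (rule 8)? no] AND [Controlled Shipment (rule 1)? yes] → not satisfied.
rule 2 — Tier VI Good: the exporter holds a general authorisation? yes; Authorised Good (rule 5)? no; Assessable Export (rule 3)? no — 1 of 3 hold (need ≥2) → not satisfied.

No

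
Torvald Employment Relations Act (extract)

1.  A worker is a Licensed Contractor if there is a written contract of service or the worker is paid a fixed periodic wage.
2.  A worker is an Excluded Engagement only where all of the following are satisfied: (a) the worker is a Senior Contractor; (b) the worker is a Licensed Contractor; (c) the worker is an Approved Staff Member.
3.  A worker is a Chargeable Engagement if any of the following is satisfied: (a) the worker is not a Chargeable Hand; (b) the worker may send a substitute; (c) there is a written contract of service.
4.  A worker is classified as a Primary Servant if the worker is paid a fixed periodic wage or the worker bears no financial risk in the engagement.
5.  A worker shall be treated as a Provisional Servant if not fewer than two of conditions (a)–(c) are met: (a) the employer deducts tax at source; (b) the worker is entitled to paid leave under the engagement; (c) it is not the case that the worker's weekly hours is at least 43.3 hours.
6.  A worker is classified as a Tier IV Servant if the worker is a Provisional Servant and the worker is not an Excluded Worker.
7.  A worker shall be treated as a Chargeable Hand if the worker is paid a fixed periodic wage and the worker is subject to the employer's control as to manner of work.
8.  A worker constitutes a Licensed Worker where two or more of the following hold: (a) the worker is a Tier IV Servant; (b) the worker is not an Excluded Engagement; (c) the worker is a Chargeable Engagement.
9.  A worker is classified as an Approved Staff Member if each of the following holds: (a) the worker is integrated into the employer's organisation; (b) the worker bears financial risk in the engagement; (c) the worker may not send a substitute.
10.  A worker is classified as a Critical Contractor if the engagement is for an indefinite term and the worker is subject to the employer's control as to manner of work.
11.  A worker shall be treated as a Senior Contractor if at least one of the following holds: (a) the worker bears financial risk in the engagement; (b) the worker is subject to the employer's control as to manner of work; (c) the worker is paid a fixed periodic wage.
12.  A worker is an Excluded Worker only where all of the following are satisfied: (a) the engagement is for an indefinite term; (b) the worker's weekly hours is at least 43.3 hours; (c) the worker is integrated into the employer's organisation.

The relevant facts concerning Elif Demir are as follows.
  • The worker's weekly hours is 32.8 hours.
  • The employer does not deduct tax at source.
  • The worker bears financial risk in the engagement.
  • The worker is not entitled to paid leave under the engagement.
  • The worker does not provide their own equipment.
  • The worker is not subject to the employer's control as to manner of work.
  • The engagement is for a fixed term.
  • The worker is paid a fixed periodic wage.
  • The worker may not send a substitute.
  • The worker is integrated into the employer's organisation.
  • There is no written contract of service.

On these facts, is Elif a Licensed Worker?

paragraph 5 — Provisional Servant: the employer deducts tax at source? no; the worker is entitled to paid leave under the engagement? no; worker's weekly hours: 32.8 hours ≥ 43.3 hours? no, so negated condition yes — 1 of 3 hold (need ≥2) → not satisfied.
paragraph 12 — Excluded Worker: [the engagement is for an indefinite term? no] AND [worker's weekly hours: 32.8 hours ≥ 43.3 hours? no] AND [the worker is integrated into the employer's organisation? yes] → not satisfied.
paragraph 6 — Tier IV Servant: [Provisional Servant (paragraph 5)? no] AND [not an Excluded Worker (paragraph 12)? yes] → not satisfied.
paragraph 11 — Senior Contractor: [the worker bears financial risk in the engagement? yes] OR [the worker is subject to the employer's control as to manner of work? no] OR [the worker is paid a fixed periodic wage? yes] → satisfied.
paragraph 1 — Licensed Contractor: [there is a written contract of service? no] OR [the worker is paid a fixed periodic wage? yes] → satisfied.
paragraph 9 — Approved Staff Member: [the worker is integrated into the employer's organisation? yes] AND [the worker bears financial risk in the engagement? yes] AND [the worker may not send a substitute? yes] → satisfied.
paragraph 2 — Excluded Engagement: [Senior Contractor (paragraph 11)? yes] AND [Licensed Contractor (paragraph 1)? yes] AND [Approved Staff Member (paragraph 9)? yes] → satisfied.
paragraph 7 — Chargeable Hand: [the worker is paid a fixed periodic wage? yes] AND [the worker is subject to the employer's control as to manner of work? no] → not satisfied.
paragraph 3 — Chargeable Engagement: [not a Chargeable Hand (paragraph 7)? yes] OR [the worker may send a substitute? no] OR [there is a written contract of service? no] → satisfied.
paragraph 8 — Licensed Worker: Tier IV Servant (paragraph 6)? no; not an Excluded Engagement (paragraph 2)? no; Chargeable Engagement (paragraph 3)? yes — 1 of 3 hold (need ≥2) → not satisfied.

No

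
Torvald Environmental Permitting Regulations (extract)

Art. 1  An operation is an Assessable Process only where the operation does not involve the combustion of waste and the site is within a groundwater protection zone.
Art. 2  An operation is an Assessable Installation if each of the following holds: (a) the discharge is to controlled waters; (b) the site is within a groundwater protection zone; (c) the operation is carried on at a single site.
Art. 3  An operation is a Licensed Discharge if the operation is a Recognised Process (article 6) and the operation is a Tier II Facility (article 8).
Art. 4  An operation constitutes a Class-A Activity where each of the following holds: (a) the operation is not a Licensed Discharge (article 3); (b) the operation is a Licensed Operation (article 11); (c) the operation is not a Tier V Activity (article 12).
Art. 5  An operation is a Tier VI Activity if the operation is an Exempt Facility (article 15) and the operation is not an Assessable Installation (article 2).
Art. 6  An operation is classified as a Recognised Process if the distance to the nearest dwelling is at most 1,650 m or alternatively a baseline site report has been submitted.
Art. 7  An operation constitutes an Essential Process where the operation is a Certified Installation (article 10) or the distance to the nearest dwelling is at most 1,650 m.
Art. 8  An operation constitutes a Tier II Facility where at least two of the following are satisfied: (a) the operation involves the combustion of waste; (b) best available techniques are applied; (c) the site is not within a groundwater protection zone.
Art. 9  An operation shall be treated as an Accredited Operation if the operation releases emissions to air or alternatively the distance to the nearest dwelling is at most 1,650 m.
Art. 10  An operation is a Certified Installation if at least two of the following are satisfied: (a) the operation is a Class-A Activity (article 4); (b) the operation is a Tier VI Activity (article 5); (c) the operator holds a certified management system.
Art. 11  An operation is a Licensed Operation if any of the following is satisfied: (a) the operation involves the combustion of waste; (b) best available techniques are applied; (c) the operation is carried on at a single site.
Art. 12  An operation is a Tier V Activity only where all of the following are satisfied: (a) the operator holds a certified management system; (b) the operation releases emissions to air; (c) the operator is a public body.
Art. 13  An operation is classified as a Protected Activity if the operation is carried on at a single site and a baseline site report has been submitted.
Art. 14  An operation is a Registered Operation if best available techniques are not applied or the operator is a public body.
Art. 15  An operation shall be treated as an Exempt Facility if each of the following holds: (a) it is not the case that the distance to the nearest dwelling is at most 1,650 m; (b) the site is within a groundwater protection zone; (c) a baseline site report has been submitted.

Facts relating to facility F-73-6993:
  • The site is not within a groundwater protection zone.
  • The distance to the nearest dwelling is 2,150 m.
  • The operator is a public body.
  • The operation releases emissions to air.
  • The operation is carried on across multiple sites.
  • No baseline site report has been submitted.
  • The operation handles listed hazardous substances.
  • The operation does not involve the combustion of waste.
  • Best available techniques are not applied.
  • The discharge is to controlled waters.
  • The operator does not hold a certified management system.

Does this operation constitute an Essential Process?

article 6 — Recognised Process: [distance to the nearest dwelling: 2,150 m ≤ 1,650 m? no] OR [a baseline site report has been submitted? no] → not satisfied.
article 8 — Tier II Facility: the operation involves the combustion of waste? no; best available techniques are applied? no; the site is not within a groundwater protection zone? yes — 1 of 3 hold (need ≥2) → not satisfied.
article 3 — Licensed Discharge: [Recognised Process (article 6)? no] AND [Tier II Facility (article 8)? no] → not satisfied.
article 11 — Licensed Operation: [the operation involves the combustion of waste? no] OR [best available techniques are applied? no] OR [the operation is carried on at a single site? no] → not satisfied.
article 12 — Tier V Activity: [the operator holds a certified management system? no] AND [the operation releases emissions to air? yes] AND [the operator is a public body? yes] → not satisfied.
article 4 — Class-A Activity: [not a Licensed Discharge (article 3)? yes] AND [Licensed Operation (article 11)? no] AND [not a Tier V Activity (article 12)? yes] → not satisfied.
article 15 — Exempt Facility: [distance to the nearest dwelling: 2,150 m ≤ 1,650 m? no, so negated condition yes] AND [the site is within a groundwater protection zone? no] AND [a baseline site report has been submitted? no] → not satisfied.
article 2 — Assessable Installation: [the discharge is to controlled waters? yes] AND [the site is within a groundwater protection zone? no] AND [the operation is carried on at a single site? no] → not satisfied.
article 5 — Tier VI Activity: [Exempt Facility (article 15)? no] AND [not an Assessable Installation (article 2)? yes] → not satisfied.
article 10 — Certified Installation: Class-A Activity (article 4)? no; Tier VI Activity (article 5)? no; the operator holds a certified management system? no — 0 of 3 hold (need ≥2) → not satisfied.
article 7 — Essential Process: [Certified Installation (article 10)? no] OR [distance to the nearest dwelling: 2,150 m ≤ 1,650 m? no] → not satisfied.

No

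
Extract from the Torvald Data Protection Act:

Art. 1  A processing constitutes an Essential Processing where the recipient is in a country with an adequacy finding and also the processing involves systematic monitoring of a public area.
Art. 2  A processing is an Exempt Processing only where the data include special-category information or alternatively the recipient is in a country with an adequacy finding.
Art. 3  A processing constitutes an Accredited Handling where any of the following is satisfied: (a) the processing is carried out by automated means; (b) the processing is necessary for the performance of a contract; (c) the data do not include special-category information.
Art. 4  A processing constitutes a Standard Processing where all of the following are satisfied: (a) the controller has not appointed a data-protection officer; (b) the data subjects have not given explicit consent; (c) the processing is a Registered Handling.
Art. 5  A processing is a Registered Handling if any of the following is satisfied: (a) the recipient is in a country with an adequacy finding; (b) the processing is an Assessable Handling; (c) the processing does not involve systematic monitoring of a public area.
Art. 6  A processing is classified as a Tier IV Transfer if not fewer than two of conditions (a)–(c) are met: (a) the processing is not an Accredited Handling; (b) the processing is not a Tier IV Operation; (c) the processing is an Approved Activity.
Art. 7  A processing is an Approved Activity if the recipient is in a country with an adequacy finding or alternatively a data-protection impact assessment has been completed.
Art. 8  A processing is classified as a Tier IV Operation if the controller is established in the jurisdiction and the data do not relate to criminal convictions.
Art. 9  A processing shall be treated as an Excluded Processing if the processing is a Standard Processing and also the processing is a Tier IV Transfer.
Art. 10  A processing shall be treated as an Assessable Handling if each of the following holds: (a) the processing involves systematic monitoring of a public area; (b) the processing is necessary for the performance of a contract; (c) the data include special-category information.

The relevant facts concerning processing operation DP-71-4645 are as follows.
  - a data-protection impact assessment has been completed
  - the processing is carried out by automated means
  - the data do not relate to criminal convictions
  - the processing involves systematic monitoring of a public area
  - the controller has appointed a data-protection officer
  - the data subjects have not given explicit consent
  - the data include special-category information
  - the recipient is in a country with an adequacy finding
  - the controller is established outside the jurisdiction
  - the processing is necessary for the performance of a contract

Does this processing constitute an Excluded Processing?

No

article 10 — Assessable Handling: [the processing involves systematic monitoring of a public area? yes] AND [the processing is necessary for the performance of a contract? yes] AND [the data include special-category information? yes] → satisfied.
article 5 — Registered Handling: [the recipient is in a country with an adequacy finding? yes] OR [Assessable Handling (article 10)? yes] OR [the processing does not involve systematic monitoring of a public area? no] → satisfied.
article 4 — Standard Processing: [the controller has not appointed a data-protection officer? no] AND [the data subjects have not given explicit consent? yes] AND [Registered Handling (article 5)? yes] → not satisfied.
article 3 — Accredited Handling: [the processing is carried out by automated means? yes] OR [the processing is necessary for the performance of a contract? yes] OR [the data do not include special-category information? no] → satisfied.
article 8 — Tier IV Operation: [the controller is established in the jurisdiction? no] AND [the data do not relate to criminal convictions? yes] → not satisfied.
article 7 — Approved Activity: [the recipient is in a country with an adequacy finding? yes] OR [a data-protection impact assessment has been completed? yes] → satisfied.
article 6 — Tier IV Transfer: not an Accredited Handling (article 3)? no; not a Tier IV Operation (article 8)? yes; Approved Activity (article 7)? yes — 2 of 3 hold (need ≥2) → satisfied.
article 9 — Excluded Processing: [Standard Processing (article 4)? no] AND [Tier IV Transfer (article 6)? yes] → not satisfied.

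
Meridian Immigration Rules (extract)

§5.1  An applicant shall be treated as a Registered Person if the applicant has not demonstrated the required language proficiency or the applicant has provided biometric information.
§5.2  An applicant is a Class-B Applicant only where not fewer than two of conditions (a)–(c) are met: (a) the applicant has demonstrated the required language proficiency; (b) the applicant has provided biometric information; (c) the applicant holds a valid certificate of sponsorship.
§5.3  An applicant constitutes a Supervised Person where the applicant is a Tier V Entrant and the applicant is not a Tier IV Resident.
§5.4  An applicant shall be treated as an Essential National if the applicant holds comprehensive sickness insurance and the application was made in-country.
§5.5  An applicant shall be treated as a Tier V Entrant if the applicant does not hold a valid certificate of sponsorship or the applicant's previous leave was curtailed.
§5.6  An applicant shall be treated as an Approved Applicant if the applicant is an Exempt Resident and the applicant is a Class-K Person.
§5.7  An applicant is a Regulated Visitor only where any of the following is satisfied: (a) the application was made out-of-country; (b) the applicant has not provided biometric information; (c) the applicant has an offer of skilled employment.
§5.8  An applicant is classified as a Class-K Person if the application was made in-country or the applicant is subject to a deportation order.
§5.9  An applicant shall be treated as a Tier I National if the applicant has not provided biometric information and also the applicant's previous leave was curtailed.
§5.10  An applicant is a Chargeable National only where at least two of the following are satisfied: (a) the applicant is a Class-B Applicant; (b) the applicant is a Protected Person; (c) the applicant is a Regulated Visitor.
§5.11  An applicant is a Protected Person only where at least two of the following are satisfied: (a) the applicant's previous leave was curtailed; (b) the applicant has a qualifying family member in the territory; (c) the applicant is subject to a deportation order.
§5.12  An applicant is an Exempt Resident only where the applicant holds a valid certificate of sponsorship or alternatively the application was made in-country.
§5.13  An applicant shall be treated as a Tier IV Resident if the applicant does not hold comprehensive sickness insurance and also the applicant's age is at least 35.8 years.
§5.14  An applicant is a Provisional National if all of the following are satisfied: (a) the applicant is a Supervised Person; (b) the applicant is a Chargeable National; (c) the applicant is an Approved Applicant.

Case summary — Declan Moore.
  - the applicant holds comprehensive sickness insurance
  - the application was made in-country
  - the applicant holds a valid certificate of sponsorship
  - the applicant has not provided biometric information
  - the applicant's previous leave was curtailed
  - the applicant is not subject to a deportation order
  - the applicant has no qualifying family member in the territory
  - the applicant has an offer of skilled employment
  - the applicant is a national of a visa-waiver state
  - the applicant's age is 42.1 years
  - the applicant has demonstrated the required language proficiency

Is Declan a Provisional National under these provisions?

Yes

§5.5 — Tier V Entrant: [the applicant does not hold a valid certificate of sponsorship? no] OR [the applicant's previous leave was curtailed? yes] → satisfied.
§5.13 — Tier IV Resident: [the applicant does not hold comprehensive sickness insurance? no] AND [applicant's age: 42.1 years ≥ 35.8 years? yes] → not satisfied.
§5.3 — Supervised Person: [Tier V Entrant (§5.5)? yes] AND [not a Tier IV Resident (§5.13)? yes] → satisfied.
§5.2 — Class-B Applicant: the applicant has demonstrated the required language proficiency? yes; the applicant has provided biometric information? no; the applicant holds a valid certificate of sponsorship? yes — 2 of 3 hold (need ≥2) → satisfied.
§5.11 — Protected Person: the applicant's previous leave was curtailed? yes; the applicant has a qualifying family member in the territory? no; the applicant is subject to a deportation order? no — 1 of 3 hold (need ≥2) → not satisfied.
§5.7 — Regulated Visitor: [the application was made out-of-country? no] OR [the applicant has not provided biometric information? yes] OR [the applicant has an offer of skilled employment? yes] → satisfied.
§5.10 — Chargeable National: Class-B Applicant (§5.2)? yes; Protected Person (§5.11)? no; Regulated Visitor (§5.7)? yes — 2 of 3 hold (need ≥2) → satisfied.
§5.12 — Exempt Resident: [the applicant holds a valid certificate of sponsorship? yes] OR [the application was made in-country? yes] → satisfied.
§5.8 — Class-K Person: [the application was made in-country? yes] OR [the applicant is subject to a deportation order? no] → satisfied.
§5.6 — Approved Applicant: [Exempt Resident (§5.12)? yes] AND [Class-K Person (§5.8)? yes] → satisfied.
§5.14 — Provisional National: [Supervised Person (§5.3)? yes] AND [Chargeable National (§5.10)? yes] AND [Approved Applicant (§5.6)? yes] → satisfied.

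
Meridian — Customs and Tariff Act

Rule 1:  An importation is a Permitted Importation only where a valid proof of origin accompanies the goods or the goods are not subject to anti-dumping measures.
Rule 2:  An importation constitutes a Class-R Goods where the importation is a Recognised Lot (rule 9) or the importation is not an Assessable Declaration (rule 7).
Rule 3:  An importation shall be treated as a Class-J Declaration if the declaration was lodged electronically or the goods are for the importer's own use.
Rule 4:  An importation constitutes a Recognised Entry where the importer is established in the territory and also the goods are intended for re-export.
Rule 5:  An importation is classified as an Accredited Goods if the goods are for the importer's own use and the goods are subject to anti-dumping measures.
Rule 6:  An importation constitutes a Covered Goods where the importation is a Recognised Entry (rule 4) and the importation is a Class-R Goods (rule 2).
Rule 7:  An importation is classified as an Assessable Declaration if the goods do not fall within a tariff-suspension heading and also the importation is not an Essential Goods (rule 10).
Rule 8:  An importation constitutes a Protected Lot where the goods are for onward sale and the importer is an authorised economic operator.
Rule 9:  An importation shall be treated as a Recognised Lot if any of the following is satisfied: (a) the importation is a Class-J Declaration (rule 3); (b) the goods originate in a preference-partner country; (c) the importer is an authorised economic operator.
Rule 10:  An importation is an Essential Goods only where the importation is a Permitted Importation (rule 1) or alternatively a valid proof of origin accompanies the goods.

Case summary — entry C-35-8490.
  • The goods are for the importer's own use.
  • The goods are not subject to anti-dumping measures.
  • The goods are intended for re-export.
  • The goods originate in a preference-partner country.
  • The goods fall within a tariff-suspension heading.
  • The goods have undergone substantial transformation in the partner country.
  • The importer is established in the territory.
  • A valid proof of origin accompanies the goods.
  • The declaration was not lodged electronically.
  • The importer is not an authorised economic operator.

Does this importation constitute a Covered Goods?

Yes

rule 4 — Recognised Entry: [the importer is established in the territory? yes] AND [the goods are intended for re-export? yes] → satisfied.
rule 3 — Class-J Declaration: [the declaration was lodged electronically? no] OR [the goods are for the importer's own use? yes] → satisfied.
rule 9 — Recognised Lot: [Class-J Declaration (rule 3)? yes] OR [the goods originate in a preference-partner country? yes] OR [the importer is an authorised economic operator? no] → satisfied.
rule 1 — Permitted Importation: [a valid proof of origin accompanies the goods? yes] OR [the goods are not subject to anti-dumping measures? yes] → satisfied.
rule 10 — Essential Goods: [Permitted Importation (rule 1)? yes] OR [a valid proof of origin accompanies the goods? yes] → satisfied.
rule 7 — Assessable Declaration: [the goods do not fall within a tariff-suspension heading? no] AND [not an Essential Goods (rule 10)? no] → not satisfied.
rule 2 — Class-R Goods: [Recognised Lot (rule 9)? yes] OR [not an Assessable Declaration (rule 7)? yes] → satisfied.
rule 6 — Covered Goods: [Recognised Entry (rule 4)? yes] AND [Class-R Goods (rule 2)? yes] → satisfied.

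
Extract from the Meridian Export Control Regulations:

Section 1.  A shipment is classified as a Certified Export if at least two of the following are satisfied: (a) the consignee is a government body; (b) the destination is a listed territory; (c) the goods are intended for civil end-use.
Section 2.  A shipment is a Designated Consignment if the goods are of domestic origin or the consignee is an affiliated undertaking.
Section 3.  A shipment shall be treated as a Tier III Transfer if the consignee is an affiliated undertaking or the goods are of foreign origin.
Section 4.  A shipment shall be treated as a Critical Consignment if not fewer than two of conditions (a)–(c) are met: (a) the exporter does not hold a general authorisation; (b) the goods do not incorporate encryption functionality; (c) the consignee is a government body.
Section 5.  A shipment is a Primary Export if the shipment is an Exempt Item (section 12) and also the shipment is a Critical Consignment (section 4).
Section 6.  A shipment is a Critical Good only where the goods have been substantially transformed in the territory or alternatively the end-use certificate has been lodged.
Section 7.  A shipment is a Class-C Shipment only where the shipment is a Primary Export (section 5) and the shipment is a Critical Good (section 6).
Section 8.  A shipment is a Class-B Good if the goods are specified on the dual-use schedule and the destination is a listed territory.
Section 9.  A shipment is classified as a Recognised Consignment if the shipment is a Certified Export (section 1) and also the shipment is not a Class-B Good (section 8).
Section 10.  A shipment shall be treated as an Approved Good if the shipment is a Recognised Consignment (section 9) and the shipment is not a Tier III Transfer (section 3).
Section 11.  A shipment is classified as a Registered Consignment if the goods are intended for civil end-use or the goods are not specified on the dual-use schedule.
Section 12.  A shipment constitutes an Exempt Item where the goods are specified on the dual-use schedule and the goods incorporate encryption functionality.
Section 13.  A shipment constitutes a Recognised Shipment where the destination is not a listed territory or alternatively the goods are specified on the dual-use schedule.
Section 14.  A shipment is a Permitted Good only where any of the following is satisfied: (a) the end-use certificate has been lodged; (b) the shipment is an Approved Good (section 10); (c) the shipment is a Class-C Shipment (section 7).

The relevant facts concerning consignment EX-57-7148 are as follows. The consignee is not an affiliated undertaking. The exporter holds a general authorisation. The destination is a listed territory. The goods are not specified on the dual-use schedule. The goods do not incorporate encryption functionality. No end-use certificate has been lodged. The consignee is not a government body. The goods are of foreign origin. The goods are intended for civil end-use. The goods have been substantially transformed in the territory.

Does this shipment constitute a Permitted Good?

No

section 1 — Certified Export: the consignee is a government body? no; the destination is a listed territory? yes; the goods are intended for civil end-use? yes — 2 of 3 hold (need ≥2) → satisfied.
section 8 — Class-B Good: [the goods are specified on the dual-use schedule? no] AND [the destination is a listed territory? yes] → not satisfied.
section 9 — Recognised Consignment: [Certified Export (section 1)? yes] AND [not a Class-B Good (section 8)? yes] → satisfied.
section 3 — Tier III Transfer: [the consignee is an affiliated undertaking? no] OR [the goods are of foreign origin? yes] → satisfied.
section 10 — Approved Good: [Recognised Consignment (section 9)? yes] AND [not a Tier III Transfer (section 3)? no] → not satisfied.
section 12 — Exempt Item: [the goods are specified on the dual-use schedule? no] AND [the goods incorporate encryption functionality? no] → not satisfied.
section 4 — Critical Consignment: the exporter does not hold a general authorisation? no; the goods do not incorporate encryption functionality? yes; the consignee is a government body? no — 1 of 3 hold (need ≥2) → not satisfied.
section 5 — Primary Export: [Exempt Item (section 12)? no] AND [Critical Consignment (section 4)? no] → not satisfied.
section 6 — Critical Good: [the goods have been substantially transformed in the territory? yes] OR [the end-use certificate has been lodged? no] → satisfied.
section 7 — Class-C Shipment: [Primary Export (section 5)? no] AND [Critical Good (section 6)? yes] → not satisfied.
section 14 — Permitted Good: [the end-use certificate has been lodged? no] OR [Approved Good (section 10)? no] OR [Class-C Shipment (section 7)? no] → not satisfied.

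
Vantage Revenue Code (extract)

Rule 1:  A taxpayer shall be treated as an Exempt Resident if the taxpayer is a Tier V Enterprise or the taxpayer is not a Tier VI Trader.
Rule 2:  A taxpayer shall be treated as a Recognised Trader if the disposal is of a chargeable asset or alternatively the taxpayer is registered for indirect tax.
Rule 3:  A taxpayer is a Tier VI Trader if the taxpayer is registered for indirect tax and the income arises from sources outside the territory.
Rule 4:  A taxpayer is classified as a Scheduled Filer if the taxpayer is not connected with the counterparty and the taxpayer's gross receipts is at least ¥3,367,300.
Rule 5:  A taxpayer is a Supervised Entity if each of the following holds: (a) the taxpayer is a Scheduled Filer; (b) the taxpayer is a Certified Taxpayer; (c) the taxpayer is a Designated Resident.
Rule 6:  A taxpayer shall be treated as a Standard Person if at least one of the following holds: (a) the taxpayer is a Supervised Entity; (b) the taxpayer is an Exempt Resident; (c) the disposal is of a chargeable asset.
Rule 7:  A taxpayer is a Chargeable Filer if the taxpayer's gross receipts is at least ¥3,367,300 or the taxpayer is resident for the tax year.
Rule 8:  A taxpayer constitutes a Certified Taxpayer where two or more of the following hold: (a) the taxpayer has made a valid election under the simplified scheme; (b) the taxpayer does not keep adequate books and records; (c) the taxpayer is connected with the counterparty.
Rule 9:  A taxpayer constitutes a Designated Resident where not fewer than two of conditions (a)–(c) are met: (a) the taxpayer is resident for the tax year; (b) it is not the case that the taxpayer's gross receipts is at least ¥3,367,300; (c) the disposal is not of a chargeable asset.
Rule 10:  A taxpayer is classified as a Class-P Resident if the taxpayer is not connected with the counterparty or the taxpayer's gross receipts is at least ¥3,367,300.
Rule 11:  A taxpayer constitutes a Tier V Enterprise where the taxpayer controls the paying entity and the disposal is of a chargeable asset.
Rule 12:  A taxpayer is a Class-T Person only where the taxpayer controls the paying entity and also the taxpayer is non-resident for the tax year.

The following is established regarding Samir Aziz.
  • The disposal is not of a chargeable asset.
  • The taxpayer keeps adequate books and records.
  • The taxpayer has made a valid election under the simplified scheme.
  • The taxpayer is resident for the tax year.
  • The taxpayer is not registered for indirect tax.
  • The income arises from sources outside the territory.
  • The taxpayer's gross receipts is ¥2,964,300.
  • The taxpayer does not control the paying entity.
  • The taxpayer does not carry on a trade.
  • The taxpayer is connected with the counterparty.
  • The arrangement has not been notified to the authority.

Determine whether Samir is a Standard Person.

Under rule 4: the taxpayer is not connected with the counterparty? no; and taxpayer's gross receipts: ¥2,964,300 ≥ ¥3,367,300? no. So the taxpayer is not a Scheduled Filer.
Under rule 8: the taxpayer has made a valid election under the simplified scheme? yes; the taxpayer does not keep adequate books and records? no; the taxpayer is connected with the counterparty? yes — 2 of 3 hold (need ≥2) → satisfied.
Under rule 9: the taxpayer is resident for the tax year? yes; taxpayer's gross receipts: ¥2,964,300 ≥ ¥3,367,300? no, so negated condition yes; the disposal is not of a chargeable asset? yes — 3 of 3 hold (need ≥2) → satisfied.
Under rule 5: Scheduled Filer (rule 4)? no; and Certified Taxpayer (rule 8)? yes; and Designated Resident (rule 9)? yes. So the taxpayer is not a Supervised Entity.
Under rule 11: the taxpayer controls the paying entity? no; and the disposal is of a chargeable asset? no. So the taxpayer is not a Tier V Enterprise.
Under rule 3: the taxpayer is registered for indirect tax? no; and the income arises from sources outside the territory? yes. So the taxpayer is not a Tier VI Trader.
Under rule 1: Tier V Enterprise (rule 11)? no; or not a Tier VI Trader (rule 3)? yes. So the taxpayer is an Exempt Resident.
Under rule 6: Supervised Entity (rule 5)? no; or Exempt Resident (rule 1)? yes; or the disposal is of a chargeable asset? no. So the taxpayer is a Standard Person.

Yes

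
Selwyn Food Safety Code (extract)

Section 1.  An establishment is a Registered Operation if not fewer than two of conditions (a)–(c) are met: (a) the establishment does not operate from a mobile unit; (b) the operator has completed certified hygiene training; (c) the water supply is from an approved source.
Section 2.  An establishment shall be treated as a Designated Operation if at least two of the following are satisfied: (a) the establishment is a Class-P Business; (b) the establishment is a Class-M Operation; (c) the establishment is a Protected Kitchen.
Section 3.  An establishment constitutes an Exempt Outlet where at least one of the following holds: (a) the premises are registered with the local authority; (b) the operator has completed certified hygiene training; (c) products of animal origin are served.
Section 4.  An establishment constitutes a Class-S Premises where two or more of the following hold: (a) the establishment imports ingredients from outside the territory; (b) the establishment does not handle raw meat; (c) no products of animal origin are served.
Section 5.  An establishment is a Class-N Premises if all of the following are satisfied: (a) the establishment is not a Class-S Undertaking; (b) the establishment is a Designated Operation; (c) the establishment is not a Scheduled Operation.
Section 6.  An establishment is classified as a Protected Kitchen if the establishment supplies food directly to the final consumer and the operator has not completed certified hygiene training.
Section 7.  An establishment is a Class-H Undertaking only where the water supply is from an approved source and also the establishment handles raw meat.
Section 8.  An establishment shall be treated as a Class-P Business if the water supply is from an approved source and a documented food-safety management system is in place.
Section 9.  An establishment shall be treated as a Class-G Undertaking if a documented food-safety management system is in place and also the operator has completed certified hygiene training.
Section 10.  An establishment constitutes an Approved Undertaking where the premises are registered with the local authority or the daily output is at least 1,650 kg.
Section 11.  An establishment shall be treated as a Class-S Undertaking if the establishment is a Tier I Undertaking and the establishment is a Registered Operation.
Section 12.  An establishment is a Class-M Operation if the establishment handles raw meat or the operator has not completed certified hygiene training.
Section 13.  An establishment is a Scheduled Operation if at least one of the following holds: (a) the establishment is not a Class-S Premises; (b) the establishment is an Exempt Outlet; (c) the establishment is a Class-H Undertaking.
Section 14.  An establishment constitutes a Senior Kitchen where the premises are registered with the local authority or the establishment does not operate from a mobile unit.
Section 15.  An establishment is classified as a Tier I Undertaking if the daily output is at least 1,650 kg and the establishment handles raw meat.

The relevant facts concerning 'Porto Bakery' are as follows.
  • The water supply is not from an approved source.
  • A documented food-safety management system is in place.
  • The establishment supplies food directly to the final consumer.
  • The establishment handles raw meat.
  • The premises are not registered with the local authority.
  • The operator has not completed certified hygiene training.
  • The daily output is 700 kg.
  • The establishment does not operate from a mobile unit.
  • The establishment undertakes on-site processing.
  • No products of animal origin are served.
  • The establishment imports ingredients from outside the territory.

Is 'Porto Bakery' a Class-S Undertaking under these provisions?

section 15 — Tier I Undertaking: [daily output: 700 kg ≥ 1,650 kg? no] AND [the establishment handles raw meat? yes] → not satisfied.
section 1 — Registered Operation: the establishment does not operate from a mobile unit? yes; the operator has completed certified hygiene training? no; the water supply is from an approved source? no — 1 of 3 hold (need ≥2) → not satisfied.
section 11 — Class-S Undertaking: [Tier I Undertaking (section 15)? no] AND [Registered Operation (section 1)? no] → not satisfied.

No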